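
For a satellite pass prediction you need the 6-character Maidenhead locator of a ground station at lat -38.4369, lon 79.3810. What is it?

MF91qn

Shift to the Maidenhead origin (180°W, 90°S): lon 259.3810, lat 51.5631.
Field (20°×10°, letters A–R): lon ⌊259.3810/20⌋ = 12 → M; lat ⌊51.5631/10⌋ = 5 → F.
Square (2°×1°, digits 0–9): lon ⌊19.3810/2⌋ = 9; lat ⌊1.5631/1⌋ = 1.
Subsquare (5′×2.5′, letters a–x): lon ⌊1.3810/0.0833333⌋ = 16 → q; lat ⌊0.5631/0.0416667⌋ = 13 → n.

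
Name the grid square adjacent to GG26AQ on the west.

Longitude subsquare a = 0; −1 → -1, wraps to 23 = x, carry into square.
Longitude square 2; −1 → 1.
The latitude characters are unchanged.

GG16xq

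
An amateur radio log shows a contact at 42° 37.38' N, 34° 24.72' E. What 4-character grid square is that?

KN72

Offset from 180°W / 90°S: lon 214.41°, lat 132.62°.
Field (20°×10°, letters A–R): lon ⌊214.41/20⌋ = 10 → K; lat ⌊132.62/10⌋ = 13 → N.
Square (2°×1°, digits 0–9): lon ⌊14.41/2⌋ = 7; lat ⌊2.62/1⌋ = 2.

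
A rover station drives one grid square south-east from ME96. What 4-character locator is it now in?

NE05

Longitude square 9; +1 → 10, wraps to 0, carry into field.
Longitude field M = 12; +1 → 13 = N.
Latitude square 6; −1 → 5.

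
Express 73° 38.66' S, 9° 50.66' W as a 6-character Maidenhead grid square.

Shift to the Maidenhead origin (180°W, 90°S): lon 170.1557, lat 16.3557.
Field: 170.1557/20 → 8 → I, 16.3557/10 → 1 → B; chars IB.
Square: 10.1557/2 → 5, 6.3557/1 → 6; chars 56.
Subsquare: 0.1557/0.0833333 → 1 → b, 0.3557/0.0416667 → 8 → i; chars bi.

IB56bi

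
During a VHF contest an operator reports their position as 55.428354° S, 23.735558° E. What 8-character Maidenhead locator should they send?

KD14un87

Shift to the Maidenhead origin (180°W, 90°S): lon 203.73556, lat 34.57165.
Field: lon ⌊203.73556/20⌋ = 10 → K; lat ⌊34.57165/10⌋ = 3 → D.
Square: lon ⌊3.73556/2⌋ = 1; lat ⌊4.57165/1⌋ = 4.
Subsquare: lon ⌊1.73556/0.0833333⌋ = 20 → u; lat ⌊0.57165/0.0416667⌋ = 13 → n.
Extended square: lon ⌊0.06889/0.00833333⌋ = 8; lat ⌊0.02998/0.00416667⌋ = 7.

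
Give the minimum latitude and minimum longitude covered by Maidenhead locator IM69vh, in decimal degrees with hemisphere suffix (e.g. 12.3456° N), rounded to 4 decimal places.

Field I=8, M=12: +8·20° lon, +12·10° lat → SW at lon -20°, lat 30°.
Square 6, 9: +6·2° lon, +9·1° lat → SW at lon -8°, lat 39°.
Subsquare v=21, h=7: +21·0.0833333° lon, +7·0.0416667° lat → SW at lon -6.25°, lat 39.2917°.
latitude 39.2917° N, longitude 6.2500° W.

39.2917° N, 6.2500° W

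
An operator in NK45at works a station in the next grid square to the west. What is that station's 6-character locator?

NK35xt

Longitude subsquare a = 0; −1 → -1, wraps to 23 = x, carry into square.
Longitude square 4; −1 → 3.
The latitude characters are unchanged.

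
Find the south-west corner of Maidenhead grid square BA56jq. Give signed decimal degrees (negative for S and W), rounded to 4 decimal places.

-83.3333, -149.2500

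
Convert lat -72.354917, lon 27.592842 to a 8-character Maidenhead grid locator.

KB37tp14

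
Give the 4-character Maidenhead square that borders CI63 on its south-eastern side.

CI72

Longitude square 6; +1 → 7.
Latitude square 3; −1 → 2.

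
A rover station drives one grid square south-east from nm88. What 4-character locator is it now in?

Longitude square 8; +1 → 9.
Latitude square 8; −1 → 7.

NM97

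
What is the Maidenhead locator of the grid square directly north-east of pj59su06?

Longitude extended square 0; +1 → 1.
Latitude extended square 6; +1 → 7.

PJ59su17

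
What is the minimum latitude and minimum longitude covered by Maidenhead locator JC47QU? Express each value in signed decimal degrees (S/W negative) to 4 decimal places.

Field J=9, C=2: +9·20° lon, +2·10° lat → SW at lon 0°, lat -70°.
Square 4, 7: +4·2° lon, +7·1° lat → SW at lon 8°, lat -63°.
Subsquare q=16, u=20: +16·0.0833333° lon, +20·0.0416667° lat → SW at lon 9.33333°, lat -62.1667°.
latitude -62.1667, longitude 9.3333.

-62.1667, 9.3333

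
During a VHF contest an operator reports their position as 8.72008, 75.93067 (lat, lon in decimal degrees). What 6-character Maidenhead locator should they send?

MJ78xr

Offset from 180°W / 90°S: lon 255.9307°, lat 98.7201°.
Field: 255.9307/20 → 12 → M, 98.7201/10 → 9 → J; chars MJ.
Square: 15.9307/2 → 7, 8.7201/1 → 8; chars 78.
Subsquare: 1.9307/0.0833333 → 23 → x, 0.7201/0.0416667 → 17 → r; chars xr.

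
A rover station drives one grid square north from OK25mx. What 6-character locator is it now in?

Latitude subsquare x = 23; +1 → 24, wraps to 0 = a, carry into square.
Latitude square 5; +1 → 6.
The longitude characters are unchanged.

OK26ma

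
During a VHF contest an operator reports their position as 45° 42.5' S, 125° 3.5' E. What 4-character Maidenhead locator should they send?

PE24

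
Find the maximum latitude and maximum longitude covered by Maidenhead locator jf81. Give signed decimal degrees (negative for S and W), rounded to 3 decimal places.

Field J=9, F=5: +9·20° lon, +5·10° lat → SW at lon 0°, lat -40°.
Square 8, 1: +8·2° lon, +1·1° lat → SW at lon 16°, lat -39°.
Cell spans 2° lon × 1° lat. NE corner is SW corner plus one full cell.
latitude -38.000, longitude 18.000.

-38.000, 18.000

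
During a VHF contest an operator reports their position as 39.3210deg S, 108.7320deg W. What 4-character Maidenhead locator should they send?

DF50

Shift to the Maidenhead origin (180°W, 90°S): lon 71.27, lat 50.68.
Field: lon ⌊71.27/20⌋ = 3 → D; lat ⌊50.68/10⌋ = 5 → F.
Square: lon ⌊11.27/2⌋ = 5; lat ⌊0.68/1⌋ = 0.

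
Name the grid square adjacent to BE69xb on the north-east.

Longitude subsquare x = 23; +1 → 24, wraps to 0 = a, carry into square.
Longitude square 6; +1 → 7.
Latitude subsquare b = 1; +1 → 2 = c.

BE79ac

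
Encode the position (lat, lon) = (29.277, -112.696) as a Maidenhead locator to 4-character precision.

DL39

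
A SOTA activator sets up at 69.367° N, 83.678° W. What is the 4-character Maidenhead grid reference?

Offset from 180°W / 90°S: lon 96.32°, lat 159.37°.
Field: lon ⌊96.32/20⌋ = 4 → E; lat ⌊159.37/10⌋ = 15 → P.
Square: lon ⌊16.32/2⌋ = 8; lat ⌊9.37/1⌋ = 9.

EP89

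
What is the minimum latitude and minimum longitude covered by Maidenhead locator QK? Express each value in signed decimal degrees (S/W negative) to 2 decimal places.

Field Q=16, K=10: +16·20° lon, +10·10° lat → SW at lon 140°, lat 10°.
latitude 10.00, longitude 140.00.

10.00, 140.00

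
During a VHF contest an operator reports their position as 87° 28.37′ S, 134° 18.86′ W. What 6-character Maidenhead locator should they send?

CA22um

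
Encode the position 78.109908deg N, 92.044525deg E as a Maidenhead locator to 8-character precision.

Add 180° to longitude and 90° to latitude: 272.04453, 168.10991.
Field: lon ⌊272.04453/20⌋ = 13 → N; lat ⌊168.10991/10⌋ = 16 → Q.
Square: lon ⌊12.04453/2⌋ = 6; lat ⌊8.10991/1⌋ = 8.
Subsquare: lon ⌊0.04453/0.0833333⌋ = 0 → a; lat ⌊0.10991/0.0416667⌋ = 2 → c.
Extended square: lon ⌊0.04453/0.00833333⌋ = 5; lat ⌊0.02657/0.00416667⌋ = 6.

NQ68ac56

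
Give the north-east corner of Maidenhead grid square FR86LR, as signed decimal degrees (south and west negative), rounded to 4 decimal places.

86.7500, -63.0000

Field F=5, R=17: +5·20° lon, +17·10° lat → SW at lon -80°, lat 80°.
Square 8, 6: +8·2° lon, +6·1° lat → SW at lon -64°, lat 86°.
Subsquare l=11, r=17: +11·0.0833333° lon, +17·0.0416667° lat → SW at lon -63.0833°, lat 86.7083°.
Cell spans 0.0833333° lon × 0.0416667° lat. NE corner is SW corner plus one full cell.
latitude 86.7500, longitude -63.0000.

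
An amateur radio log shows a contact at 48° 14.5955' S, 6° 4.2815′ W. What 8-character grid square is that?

IE61xs11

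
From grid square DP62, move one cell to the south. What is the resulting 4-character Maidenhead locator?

DP61

Latitude square 2; −1 → 1.
The longitude characters are unchanged.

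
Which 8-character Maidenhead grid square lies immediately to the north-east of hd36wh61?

HD36wh72

Longitude extended square 6; +1 → 7.
Latitude extended square 1; +1 → 2.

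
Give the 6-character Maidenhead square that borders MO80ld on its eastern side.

MO80md

Longitude subsquare l = 11; +1 → 12 = m.
The latitude characters are unchanged.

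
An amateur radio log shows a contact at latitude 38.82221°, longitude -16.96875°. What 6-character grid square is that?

IM18mt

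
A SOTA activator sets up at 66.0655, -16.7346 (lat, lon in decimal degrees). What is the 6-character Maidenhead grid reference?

IP16pb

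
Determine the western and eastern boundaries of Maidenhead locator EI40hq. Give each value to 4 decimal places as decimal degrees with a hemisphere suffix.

Field E=4, I=8: +4·20° lon, +8·10° lat → SW at lon -100°, lat -10°.
Square 4, 0: +4·2° lon, +0·1° lat → SW at lon -92°, lat -10°.
Subsquare h=7, q=16: +7·0.0833333° lon, +16·0.0416667° lat → SW at lon -91.4167°, lat -9.33333°.
Cell spans 0.0833333° lon × 0.0416667° lat.
west 91.4167° W, east 91.3333° W.

91.4167° W, 91.3333° W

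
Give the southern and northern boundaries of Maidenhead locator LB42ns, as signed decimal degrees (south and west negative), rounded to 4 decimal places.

-77.2500, -77.2083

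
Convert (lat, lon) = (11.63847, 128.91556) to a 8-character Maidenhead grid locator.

PK41kp93

Offset from 180°W / 90°S: lon 308.91556°, lat 101.63847°.
Field: lon ⌊308.91556/20⌋ = 15 → P; lat ⌊101.63847/10⌋ = 10 → K.
Square: lon ⌊8.91556/2⌋ = 4; lat ⌊1.63847/1⌋ = 1.
Subsquare: lon ⌊0.91556/0.0833333⌋ = 10 → k; lat ⌊0.63847/0.0416667⌋ = 15 → p.
Extended square: lon ⌊0.08223/0.00833333⌋ = 9; lat ⌊0.01347/0.00416667⌋ = 3.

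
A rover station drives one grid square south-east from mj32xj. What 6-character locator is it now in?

Longitude subsquare x = 23; +1 → 24, wraps to 0 = a, carry into square.
Longitude square 3; +1 → 4.
Latitude subsquare j = 9; −1 → 8 = i.

MJ42ai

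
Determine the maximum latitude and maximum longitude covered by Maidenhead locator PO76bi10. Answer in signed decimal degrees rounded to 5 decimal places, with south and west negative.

56.33750, 134.10000

Field P=15, O=14: +15·20° lon, +14·10° lat → SW at lon 120°, lat 50°.
Square 7, 6: +7·2° lon, +6·1° lat → SW at lon 134°, lat 56°.
Subsquare b=1, i=8: +1·0.0833333° lon, +8·0.0416667° lat → SW at lon 134.083°, lat 56.3333°.
Extended square 1, 0: +1·0.00833333° lon, +0·0.00416667° lat → SW at lon 134.092°, lat 56.3333°.
Cell spans 0.00833333° lon × 0.00416667° lat. NE corner is SW corner plus one full cell.
latitude 56.33750, longitude 134.10000.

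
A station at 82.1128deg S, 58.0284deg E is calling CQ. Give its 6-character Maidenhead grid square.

Shift to the Maidenhead origin (180°W, 90°S): lon 238.0284, lat 7.8872.
Field: lon ⌊238.0284/20⌋ = 11 → L; lat ⌊7.8872/10⌋ = 0 → A.
Square: lon ⌊18.0284/2⌋ = 9; lat ⌊7.8872/1⌋ = 7.
Subsquare: lon ⌊0.0284/0.0833333⌋ = 0 → a; lat ⌊0.8872/0.0416667⌋ = 21 → v.

LA97av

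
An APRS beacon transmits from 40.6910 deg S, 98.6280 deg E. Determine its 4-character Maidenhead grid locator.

NE99

Add 180° to longitude and 90° to latitude: 278.63, 49.31.
Field (20°×10°, letters A–R): 278.63/20 → 13 → N, 49.31/10 → 4 → E; chars NE.
Square (2°×1°, digits 0–9): 18.63/2 → 9, 9.31/1 → 9; chars 99.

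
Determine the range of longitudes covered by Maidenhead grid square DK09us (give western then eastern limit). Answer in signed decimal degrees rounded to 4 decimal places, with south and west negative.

-118.3333, -118.2500

Field D=3, K=10: +3·20° lon, +10·10° lat → SW at lon -120°, lat 10°.
Square 0, 9: +0·2° lon, +9·1° lat → SW at lon -120°, lat 19°.
Subsquare u=20, s=18: +20·0.0833333° lon, +18·0.0416667° lat → SW at lon -118.333°, lat 19.75°.
Cell spans 0.0833333° lon × 0.0416667° lat.
west -118.3333, east -118.2500.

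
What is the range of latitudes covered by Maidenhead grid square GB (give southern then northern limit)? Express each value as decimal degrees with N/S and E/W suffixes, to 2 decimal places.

80.00° S, 70.00° S

Field G=6, B=1: +6·20° lon, +1·10° lat → SW at lon -60°, lat -80°.
Cell spans 20° lon × 10° lat.
south 80.00° S, north 70.00° S.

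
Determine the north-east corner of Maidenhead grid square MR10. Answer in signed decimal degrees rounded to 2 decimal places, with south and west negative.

81.00, 64.00

Field M=12, R=17: +12·20° lon, +17·10° lat → SW at lon 60°, lat 80°.
Square 1, 0: +1·2° lon, +0·1° lat → SW at lon 62°, lat 80°.
Cell spans 2° lon × 1° lat. NE corner is SW corner plus one full cell.
latitude 81.00, longitude 64.00.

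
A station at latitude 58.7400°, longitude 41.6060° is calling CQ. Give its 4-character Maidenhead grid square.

LO08

Shift to the Maidenhead origin (180°W, 90°S): lon 221.61, lat 148.74.
Field: lon ⌊221.61/20⌋ = 11 → L; lat ⌊148.74/10⌋ = 14 → O.
Square: lon ⌊1.61/2⌋ = 0; lat ⌊8.74/1⌋ = 8.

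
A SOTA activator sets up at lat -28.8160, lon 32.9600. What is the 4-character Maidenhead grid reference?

Offset from 180°W / 90°S: lon 212.96°, lat 61.18°.
Field: 212.96/20 → 10 → K, 61.18/10 → 6 → G; chars KG.
Square: 12.96/2 → 6, 1.18/1 → 1; chars 61.

KG61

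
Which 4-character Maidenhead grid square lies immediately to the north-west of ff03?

EF94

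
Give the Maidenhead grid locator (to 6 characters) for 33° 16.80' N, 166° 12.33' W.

Shift to the Maidenhead origin (180°W, 90°S): lon 13.7945, lat 123.2800.
Field (20°×10°, letters A–R): lon ⌊13.7945/20⌋ = 0 → A; lat ⌊123.2800/10⌋ = 12 → M.
Square (2°×1°, digits 0–9): lon ⌊13.7945/2⌋ = 6; lat ⌊3.2800/1⌋ = 3.
Subsquare (5′×2.5′, letters a–x): lon ⌊1.7945/0.0833333⌋ = 21 → v; lat ⌊0.2800/0.0416667⌋ = 6 → g.

AM63vg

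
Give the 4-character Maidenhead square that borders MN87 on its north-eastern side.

MN98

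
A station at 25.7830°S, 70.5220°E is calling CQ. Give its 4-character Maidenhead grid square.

MG54

Shift to the Maidenhead origin (180°W, 90°S): lon 250.52, lat 64.22.
Field: 250.52/20 → 12 → M, 64.22/10 → 6 → G; chars MG.
Square: 10.52/2 → 5, 4.22/1 → 4; chars 54.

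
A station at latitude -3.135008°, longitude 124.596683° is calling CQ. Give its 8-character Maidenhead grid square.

PI26hu17

Offset from 180°W / 90°S: lon 304.59668°, lat 86.86499°.
Field: lon ⌊304.59668/20⌋ = 15 → P; lat ⌊86.86499/10⌋ = 8 → I.
Square: lon ⌊4.59668/2⌋ = 2; lat ⌊6.86499/1⌋ = 6.
Subsquare: lon ⌊0.59668/0.0833333⌋ = 7 → h; lat ⌊0.86499/0.0416667⌋ = 20 → u.
Extended square: lon ⌊0.01335/0.00833333⌋ = 1; lat ⌊0.03166/0.00416667⌋ = 7.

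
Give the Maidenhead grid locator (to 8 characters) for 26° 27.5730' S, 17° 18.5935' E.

JG83pm79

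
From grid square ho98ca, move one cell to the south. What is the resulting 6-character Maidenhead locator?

HO97cx

Latitude subsquare a = 0; −1 → -1, wraps to 23 = x, carry into square.
Latitude square 8; −1 → 7.
The longitude characters are unchanged.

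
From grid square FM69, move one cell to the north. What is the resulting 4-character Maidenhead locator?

Latitude square 9; +1 → 10, wraps to 0, carry into field.
Latitude field M = 12; +1 → 13 = N.
The longitude characters are unchanged.

FN60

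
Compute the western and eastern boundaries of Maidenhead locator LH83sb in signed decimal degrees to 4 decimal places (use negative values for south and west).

57.5000, 57.5833

Field L=11, H=7: +11·20° lon, +7·10° lat → SW at lon 40°, lat -20°.
Square 8, 3: +8·2° lon, +3·1° lat → SW at lon 56°, lat -17°.
Subsquare s=18, b=1: +18·0.0833333° lon, +1·0.0416667° lat → SW at lon 57.5°, lat -16.9583°.
Cell spans 0.0833333° lon × 0.0416667° lat.
west 57.5000, east 57.5833.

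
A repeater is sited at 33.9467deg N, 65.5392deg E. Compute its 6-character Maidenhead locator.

Shift to the Maidenhead origin (180°W, 90°S): lon 245.5392, lat 123.9467.
Field (20°×10°, letters A–R): 245.5392/20 → 12 → M, 123.9467/10 → 12 → M; chars MM.
Square (2°×1°, digits 0–9): 5.5392/2 → 2, 3.9467/1 → 3; chars 23.
Subsquare (5′×2.5′, letters a–x): 1.5392/0.0833333 → 18 → s, 0.9467/0.0416667 → 22 → w; chars sw.

MM23sw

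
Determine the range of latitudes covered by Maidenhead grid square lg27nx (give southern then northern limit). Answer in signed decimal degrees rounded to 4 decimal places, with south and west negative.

-22.0417, -22.0000

Field L=11, G=6: +11·20° lon, +6·10° lat → SW at lon 40°, lat -30°.
Square 2, 7: +2·2° lon, +7·1° lat → SW at lon 44°, lat -23°.
Subsquare n=13, x=23: +13·0.0833333° lon, +23·0.0416667° lat → SW at lon 45.0833°, lat -22.0417°.
Cell spans 0.0833333° lon × 0.0416667° lat.
south -22.0417, north -22.0000.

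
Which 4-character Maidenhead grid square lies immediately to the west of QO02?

PO92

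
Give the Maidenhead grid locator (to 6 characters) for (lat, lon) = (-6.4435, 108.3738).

Offset from 180°W / 90°S: lon 288.3738°, lat 83.5565°.
Field: 288.3738/20 → 14 → O, 83.5565/10 → 8 → I; chars OI.
Square: 8.3738/2 → 4, 3.5565/1 → 3; chars 43.
Subsquare: 0.3738/0.0833333 → 4 → e, 0.5565/0.0416667 → 13 → n; chars en.

OI43en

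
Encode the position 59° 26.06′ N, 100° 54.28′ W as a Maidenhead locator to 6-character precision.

DO99nk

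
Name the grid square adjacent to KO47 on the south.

Latitude square 7; −1 → 6.
The longitude characters are unchanged.

KO46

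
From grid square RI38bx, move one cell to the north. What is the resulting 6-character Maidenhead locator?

Latitude subsquare x = 23; +1 → 24, wraps to 0 = a, carry into square.
Latitude square 8; +1 → 9.
The longitude characters are unchanged.

RI39ba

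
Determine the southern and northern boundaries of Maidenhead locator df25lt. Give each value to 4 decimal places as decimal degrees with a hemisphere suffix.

34.2083° S, 34.1667° S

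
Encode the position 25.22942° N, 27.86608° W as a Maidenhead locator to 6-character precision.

HL65bf

Offset from 180°W / 90°S: lon 152.1339°, lat 115.2294°.
Field (20°×10°, letters A–R): 152.1339/20 → 7 → H, 115.2294/10 → 11 → L; chars HL.
Square (2°×1°, digits 0–9): 12.1339/2 → 6, 5.2294/1 → 5; chars 65.
Subsquare (5′×2.5′, letters a–x): 0.1339/0.0833333 → 1 → b, 0.2294/0.0416667 → 5 → f; chars bf.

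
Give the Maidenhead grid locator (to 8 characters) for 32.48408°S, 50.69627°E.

LF57im33

Shift to the Maidenhead origin (180°W, 90°S): lon 230.69627, lat 57.51592.
Field: lon ⌊230.69627/20⌋ = 11 → L; lat ⌊57.51592/10⌋ = 5 → F.
Square: lon ⌊10.69627/2⌋ = 5; lat ⌊7.51592/1⌋ = 7.
Subsquare: lon ⌊0.69627/0.0833333⌋ = 8 → i; lat ⌊0.51592/0.0416667⌋ = 12 → m.
Extended square: lon ⌊0.02960/0.00833333⌋ = 3; lat ⌊0.01592/0.00416667⌋ = 3.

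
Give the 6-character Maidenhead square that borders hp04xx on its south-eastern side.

HP14aw

Longitude subsquare x = 23; +1 → 24, wraps to 0 = a, carry into square.
Longitude square 0; +1 → 1.
Latitude subsquare x = 23; −1 → 22 = w.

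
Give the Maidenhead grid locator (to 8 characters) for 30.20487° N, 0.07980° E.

JM00ae99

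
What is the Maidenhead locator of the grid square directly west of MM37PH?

MM37oh

Longitude subsquare p = 15; −1 → 14 = o.
The latitude characters are unchanged.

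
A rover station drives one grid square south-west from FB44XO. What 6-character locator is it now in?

Longitude subsquare x = 23; −1 → 22 = w.
Latitude subsquare o = 14; −1 → 13 = n.

FB44wn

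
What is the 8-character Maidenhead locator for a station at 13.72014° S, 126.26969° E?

Shift to the Maidenhead origin (180°W, 90°S): lon 306.26969, lat 76.27986.
Field: 306.26969/20 → 15 → P, 76.27986/10 → 7 → H; chars PH.
Square: 6.26969/2 → 3, 6.27986/1 → 6; chars 36.
Subsquare: 0.26969/0.0833333 → 3 → d, 0.27986/0.0416667 → 6 → g; chars dg.
Extended square: 0.01969/0.00833333 → 2, 0.02986/0.00416667 → 7; chars 27.

PH36dg27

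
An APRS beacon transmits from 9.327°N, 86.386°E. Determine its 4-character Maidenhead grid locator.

Offset from 180°W / 90°S: lon 266.39°, lat 99.33°.
Field: 266.39/20 → 13 → N, 99.33/10 → 9 → J; chars NJ.
Square: 6.39/2 → 3, 9.33/1 → 9; chars 39.

NJ39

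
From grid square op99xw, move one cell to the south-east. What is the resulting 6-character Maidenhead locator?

PP09av

Longitude subsquare x = 23; +1 → 24, wraps to 0 = a, carry into square.
Longitude square 9; +1 → 10, wraps to 0, carry into field.
Longitude field O = 14; +1 → 15 = P.
Latitude subsquare w = 22; −1 → 21 = v.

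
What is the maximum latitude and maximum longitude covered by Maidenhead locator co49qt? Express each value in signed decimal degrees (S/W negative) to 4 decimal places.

59.8333, -130.5833

Field C=2, O=14: +2·20° lon, +14·10° lat → SW at lon -140°, lat 50°.
Square 4, 9: +4·2° lon, +9·1° lat → SW at lon -132°, lat 59°.
Subsquare q=16, t=19: +16·0.0833333° lon, +19·0.0416667° lat → SW at lon -130.667°, lat 59.7917°.
Cell spans 0.0833333° lon × 0.0416667° lat. NE corner is SW corner plus one full cell.
latitude 59.8333, longitude -130.5833.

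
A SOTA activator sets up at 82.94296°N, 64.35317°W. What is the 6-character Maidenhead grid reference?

FR72tw

Shift to the Maidenhead origin (180°W, 90°S): lon 115.6468, lat 172.9430.
Field (20°×10°, letters A–R): lon ⌊115.6468/20⌋ = 5 → F; lat ⌊172.9430/10⌋ = 17 → R.
Square (2°×1°, digits 0–9): lon ⌊15.6468/2⌋ = 7; lat ⌊2.9430/1⌋ = 2.
Subsquare (5′×2.5′, letters a–x): lon ⌊1.6468/0.0833333⌋ = 19 → t; lat ⌊0.9430/0.0416667⌋ = 22 → w.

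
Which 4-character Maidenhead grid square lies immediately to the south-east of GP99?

Longitude square 9; +1 → 10, wraps to 0, carry into field.
Longitude field G = 6; +1 → 7 = H.
Latitude square 9; −1 → 8.

HP08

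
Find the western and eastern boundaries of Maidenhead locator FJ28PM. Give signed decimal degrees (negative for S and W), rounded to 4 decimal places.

-74.7500, -74.6667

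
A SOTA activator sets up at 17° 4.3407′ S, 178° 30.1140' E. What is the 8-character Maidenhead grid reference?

RH92gw02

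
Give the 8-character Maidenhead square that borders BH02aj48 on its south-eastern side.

Longitude extended square 4; +1 → 5.
Latitude extended square 8; −1 → 7.

BH02aj57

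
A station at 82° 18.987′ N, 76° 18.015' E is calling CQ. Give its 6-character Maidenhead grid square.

MR82dh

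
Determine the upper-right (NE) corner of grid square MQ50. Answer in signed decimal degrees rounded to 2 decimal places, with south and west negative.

71.00, 72.00

Field M=12, Q=16: +12·20° lon, +16·10° lat → SW at lon 60°, lat 70°.
Square 5, 0: +5·2° lon, +0·1° lat → SW at lon 70°, lat 70°.
Cell spans 2° lon × 1° lat. NE corner is SW corner plus one full cell.
latitude 71.00, longitude 72.00.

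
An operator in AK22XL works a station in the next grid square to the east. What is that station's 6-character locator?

AK32al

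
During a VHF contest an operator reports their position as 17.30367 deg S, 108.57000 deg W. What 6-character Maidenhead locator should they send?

DH52rq

Shift to the Maidenhead origin (180°W, 90°S): lon 71.4300, lat 72.6963.
Field (20°×10°, letters A–R): lon ⌊71.4300/20⌋ = 3 → D; lat ⌊72.6963/10⌋ = 7 → H.
Square (2°×1°, digits 0–9): lon ⌊11.4300/2⌋ = 5; lat ⌊2.6963/1⌋ = 2.
Subsquare (5′×2.5′, letters a–x): lon ⌊1.4300/0.0833333⌋ = 17 → r; lat ⌊0.6963/0.0416667⌋ = 16 → q.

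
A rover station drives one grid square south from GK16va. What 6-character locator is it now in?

Latitude subsquare a = 0; −1 → -1, wraps to 23 = x, carry into square.
Latitude square 6; −1 → 5.
The longitude characters are unchanged.

GK15vx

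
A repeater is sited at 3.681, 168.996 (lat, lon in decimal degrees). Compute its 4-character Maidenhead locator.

Offset from 180°W / 90°S: lon 349.00°, lat 93.68°.
Field (20°×10°, letters A–R): 349.00/20 → 17 → R, 93.68/10 → 9 → J; chars RJ.
Square (2°×1°, digits 0–9): 9.00/2 → 4, 3.68/1 → 3; chars 43.

RJ43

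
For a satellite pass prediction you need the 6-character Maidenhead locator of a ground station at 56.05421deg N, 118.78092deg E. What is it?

OO96jb

Shift to the Maidenhead origin (180°W, 90°S): lon 298.7809, lat 146.0542.
Field (20°×10°, letters A–R): lon ⌊298.7809/20⌋ = 14 → O; lat ⌊146.0542/10⌋ = 14 → O.
Square (2°×1°, digits 0–9): lon ⌊18.7809/2⌋ = 9; lat ⌊6.0542/1⌋ = 6.
Subsquare (5′×2.5′, letters a–x): lon ⌊0.7809/0.0833333⌋ = 9 → j; lat ⌊0.0542/0.0416667⌋ = 1 → b.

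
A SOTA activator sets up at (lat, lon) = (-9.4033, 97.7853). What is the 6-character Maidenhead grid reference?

NI80vo

Shift to the Maidenhead origin (180°W, 90°S): lon 277.7853, lat 80.5967.
Field: lon ⌊277.7853/20⌋ = 13 → N; lat ⌊80.5967/10⌋ = 8 → I.
Square: lon ⌊17.7853/2⌋ = 8; lat ⌊0.5967/1⌋ = 0.
Subsquare: lon ⌊1.7853/0.0833333⌋ = 21 → v; lat ⌊0.5967/0.0416667⌋ = 14 → o.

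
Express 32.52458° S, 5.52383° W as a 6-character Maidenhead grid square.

IF77fl

Add 180° to longitude and 90° to latitude: 174.4762, 57.4754.
Field: 174.4762/20 → 8 → I, 57.4754/10 → 5 → F; chars IF.
Square: 14.4762/2 → 7, 7.4754/1 → 7; chars 77.
Subsquare: 0.4762/0.0833333 → 5 → f, 0.4754/0.0416667 → 11 → l; chars fl.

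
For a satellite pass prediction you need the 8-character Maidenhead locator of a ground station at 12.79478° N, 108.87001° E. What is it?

OK42kt40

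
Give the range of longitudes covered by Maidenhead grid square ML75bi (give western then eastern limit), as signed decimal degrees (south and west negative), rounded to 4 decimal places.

Field M=12, L=11: +12·20° lon, +11·10° lat → SW at lon 60°, lat 20°.
Square 7, 5: +7·2° lon, +5·1° lat → SW at lon 74°, lat 25°.
Subsquare b=1, i=8: +1·0.0833333° lon, +8·0.0416667° lat → SW at lon 74.0833°, lat 25.3333°.
Cell spans 0.0833333° lon × 0.0416667° lat.
west 74.0833, east 74.1667.

74.0833, 74.1667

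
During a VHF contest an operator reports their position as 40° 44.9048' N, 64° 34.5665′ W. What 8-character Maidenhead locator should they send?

FN70rr09

Shift to the Maidenhead origin (180°W, 90°S): lon 115.42389, lat 130.74841.
Field: lon ⌊115.42389/20⌋ = 5 → F; lat ⌊130.74841/10⌋ = 13 → N.
Square: lon ⌊15.42389/2⌋ = 7; lat ⌊0.74841/1⌋ = 0.
Subsquare: lon ⌊1.42389/0.0833333⌋ = 17 → r; lat ⌊0.74841/0.0416667⌋ = 17 → r.
Extended square: lon ⌊0.00722/0.00833333⌋ = 0; lat ⌊0.04008/0.00416667⌋ = 9.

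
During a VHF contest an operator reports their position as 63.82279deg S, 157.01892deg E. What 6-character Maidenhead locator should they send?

Add 180° to longitude and 90° to latitude: 337.0189, 26.1772.
Field: lon ⌊337.0189/20⌋ = 16 → Q; lat ⌊26.1772/10⌋ = 2 → C.
Square: lon ⌊17.0189/2⌋ = 8; lat ⌊6.1772/1⌋ = 6.
Subsquare: lon ⌊1.0189/0.0833333⌋ = 12 → m; lat ⌊0.1772/0.0416667⌋ = 4 → e.

QC86me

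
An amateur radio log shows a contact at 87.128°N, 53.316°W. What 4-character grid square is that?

GR37

Add 180° to longitude and 90° to latitude: 126.68, 177.13.
Field: 126.68/20 → 6 → G, 177.13/10 → 17 → R; chars GR.
Square: 6.68/2 → 3, 7.13/1 → 7; chars 37.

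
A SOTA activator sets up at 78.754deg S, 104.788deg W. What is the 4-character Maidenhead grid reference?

Shift to the Maidenhead origin (180°W, 90°S): lon 75.21, lat 11.25.
Field (20°×10°, letters A–R): 75.21/20 → 3 → D, 11.25/10 → 1 → B; chars DB.
Square (2°×1°, digits 0–9): 15.21/2 → 7, 1.25/1 → 1; chars 71.

DB71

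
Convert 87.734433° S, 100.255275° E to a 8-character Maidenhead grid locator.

Offset from 180°W / 90°S: lon 280.25527°, lat 2.26557°.
Field: lon ⌊280.25527/20⌋ = 14 → O; lat ⌊2.26557/10⌋ = 0 → A.
Square: lon ⌊0.25527/2⌋ = 0; lat ⌊2.26557/1⌋ = 2.
Subsquare: lon ⌊0.25527/0.0833333⌋ = 3 → d; lat ⌊0.26557/0.0416667⌋ = 6 → g.
Extended square: lon ⌊0.00527/0.00833333⌋ = 0; lat ⌊0.01557/0.00416667⌋ = 3.

OA02dg03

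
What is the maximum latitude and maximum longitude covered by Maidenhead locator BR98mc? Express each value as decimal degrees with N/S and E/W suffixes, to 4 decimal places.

88.1250° N, 140.9167° W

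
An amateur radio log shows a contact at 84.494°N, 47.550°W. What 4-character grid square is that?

Offset from 180°W / 90°S: lon 132.45°, lat 174.49°.
Field: lon ⌊132.45/20⌋ = 6 → G; lat ⌊174.49/10⌋ = 17 → R.
Square: lon ⌊12.45/2⌋ = 6; lat ⌊4.49/1⌋ = 4.

GR64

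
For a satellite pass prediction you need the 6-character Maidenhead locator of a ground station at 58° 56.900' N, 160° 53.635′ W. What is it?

Shift to the Maidenhead origin (180°W, 90°S): lon 19.1061, lat 148.9483.
Field: lon ⌊19.1061/20⌋ = 0 → A; lat ⌊148.9483/10⌋ = 14 → O.
Square: lon ⌊19.1061/2⌋ = 9; lat ⌊8.9483/1⌋ = 8.
Subsquare: lon ⌊1.1061/0.0833333⌋ = 13 → n; lat ⌊0.9483/0.0416667⌋ = 22 → w.

AO98nw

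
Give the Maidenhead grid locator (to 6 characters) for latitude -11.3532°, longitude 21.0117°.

Offset from 180°W / 90°S: lon 201.0117°, lat 78.6468°.
Field: lon ⌊201.0117/20⌋ = 10 → K; lat ⌊78.6468/10⌋ = 7 → H.
Square: lon ⌊1.0117/2⌋ = 0; lat ⌊8.6468/1⌋ = 8.
Subsquare: lon ⌊1.0117/0.0833333⌋ = 12 → m; lat ⌊0.6468/0.0416667⌋ = 15 → p.

KH08mp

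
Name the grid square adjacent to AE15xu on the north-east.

AE25av

Longitude subsquare x = 23; +1 → 24, wraps to 0 = a, carry into square.
Longitude square 1; +1 → 2.
Latitude subsquare u = 20; +1 → 21 = v.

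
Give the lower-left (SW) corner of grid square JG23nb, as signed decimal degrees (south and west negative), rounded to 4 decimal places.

Field J=9, G=6: +9·20° lon, +6·10° lat → SW at lon 0°, lat -30°.
Square 2, 3: +2·2° lon, +3·1° lat → SW at lon 4°, lat -27°.
Subsquare n=13, b=1: +13·0.0833333° lon, +1·0.0416667° lat → SW at lon 5.08333°, lat -26.9583°.
latitude -26.9583, longitude 5.0833.

-26.9583, 5.0833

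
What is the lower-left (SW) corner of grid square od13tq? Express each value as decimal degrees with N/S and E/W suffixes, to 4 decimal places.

56.3333° S, 103.5833° E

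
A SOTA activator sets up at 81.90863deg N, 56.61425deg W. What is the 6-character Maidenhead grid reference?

Add 180° to longitude and 90° to latitude: 123.3858, 171.9086.
Field: 123.3858/20 → 6 → G, 171.9086/10 → 17 → R; chars GR.
Square: 3.3858/2 → 1, 1.9086/1 → 1; chars 11.
Subsquare: 1.3858/0.0833333 → 16 → q, 0.9086/0.0416667 → 21 → v; chars qv.

GR11qv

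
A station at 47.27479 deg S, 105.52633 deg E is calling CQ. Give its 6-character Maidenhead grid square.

OE22sr

Add 180° to longitude and 90° to latitude: 285.5263, 42.7252.
Field: lon ⌊285.5263/20⌋ = 14 → O; lat ⌊42.7252/10⌋ = 4 → E.
Square: lon ⌊5.5263/2⌋ = 2; lat ⌊2.7252/1⌋ = 2.
Subsquare: lon ⌊1.5263/0.0833333⌋ = 18 → s; lat ⌊0.7252/0.0416667⌋ = 17 → r.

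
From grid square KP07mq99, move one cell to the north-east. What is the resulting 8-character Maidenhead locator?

Longitude extended square 9; +1 → 10, wraps to 0, carry into subsquare.
Longitude subsquare m = 12; +1 → 13 = n.
Latitude extended square 9; +1 → 10, wraps to 0, carry into subsquare.
Latitude subsquare q = 16; +1 → 17 = r.

KP07nr00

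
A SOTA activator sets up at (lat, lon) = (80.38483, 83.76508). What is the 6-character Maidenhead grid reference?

Shift to the Maidenhead origin (180°W, 90°S): lon 263.7651, lat 170.3848.
Field: lon ⌊263.7651/20⌋ = 13 → N; lat ⌊170.3848/10⌋ = 17 → R.
Square: lon ⌊3.7651/2⌋ = 1; lat ⌊0.3848/1⌋ = 0.
Subsquare: lon ⌊1.7651/0.0833333⌋ = 21 → v; lat ⌊0.3848/0.0416667⌋ = 9 → j.

NR10vj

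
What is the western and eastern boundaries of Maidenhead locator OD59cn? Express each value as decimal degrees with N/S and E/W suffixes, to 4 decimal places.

110.1667° E, 110.2500° E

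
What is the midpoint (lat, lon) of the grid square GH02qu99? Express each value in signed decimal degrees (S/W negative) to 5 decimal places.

-17.12708, -58.58750

Field G=6, H=7: +6·20° lon, +7·10° lat → SW at lon -60°, lat -20°.
Square 0, 2: +0·2° lon, +2·1° lat → SW at lon -60°, lat -18°.
Subsquare q=16, u=20: +16·0.0833333° lon, +20·0.0416667° lat → SW at lon -58.6667°, lat -17.1667°.
Extended square 9, 9: +9·0.00833333° lon, +9·0.00416667° lat → SW at lon -58.5917°, lat -17.1292°.
Cell spans 0.00833333° lon × 0.00416667° lat. Centre is SW corner plus half of each.
latitude -17.12708, longitude -58.58750.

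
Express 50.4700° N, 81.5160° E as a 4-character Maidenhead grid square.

NO00

Shift to the Maidenhead origin (180°W, 90°S): lon 261.52, lat 140.47.
Field (20°×10°, letters A–R): 261.52/20 → 13 → N, 140.47/10 → 14 → O; chars NO.
Square (2°×1°, digits 0–9): 1.52/2 → 0, 0.47/1 → 0; chars 00.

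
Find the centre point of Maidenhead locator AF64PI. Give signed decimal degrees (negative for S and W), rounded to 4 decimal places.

-35.6458, -166.7083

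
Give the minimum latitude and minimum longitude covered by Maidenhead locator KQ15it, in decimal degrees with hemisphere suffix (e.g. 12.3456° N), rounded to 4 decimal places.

75.7917° N, 22.6667° E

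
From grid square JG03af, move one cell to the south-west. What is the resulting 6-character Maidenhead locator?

IG93xe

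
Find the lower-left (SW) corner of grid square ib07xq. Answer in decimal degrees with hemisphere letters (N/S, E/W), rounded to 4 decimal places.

72.3333° S, 18.0833° W

Field I=8, B=1: +8·20° lon, +1·10° lat → SW at lon -20°, lat -80°.
Square 0, 7: +0·2° lon, +7·1° lat → SW at lon -20°, lat -73°.
Subsquare x=23, q=16: +23·0.0833333° lon, +16·0.0416667° lat → SW at lon -18.0833°, lat -72.3333°.
latitude 72.3333° S, longitude 18.0833° W.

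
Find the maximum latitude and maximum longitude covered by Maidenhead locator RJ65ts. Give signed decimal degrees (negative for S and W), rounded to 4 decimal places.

Field R=17, J=9: +17·20° lon, +9·10° lat → SW at lon 160°, lat 0°.
Square 6, 5: +6·2° lon, +5·1° lat → SW at lon 172°, lat 5°.
Subsquare t=19, s=18: +19·0.0833333° lon, +18·0.0416667° lat → SW at lon 173.583°, lat 5.75°.
Cell spans 0.0833333° lon × 0.0416667° lat. NE corner is SW corner plus one full cell.
latitude 5.7917, longitude 173.6667.

5.7917, 173.6667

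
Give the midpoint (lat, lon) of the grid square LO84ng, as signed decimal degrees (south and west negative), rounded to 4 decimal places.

54.2708, 57.1250

Field L=11, O=14: +11·20° lon, +14·10° lat → SW at lon 40°, lat 50°.
Square 8, 4: +8·2° lon, +4·1° lat → SW at lon 56°, lat 54°.
Subsquare n=13, g=6: +13·0.0833333° lon, +6·0.0416667° lat → SW at lon 57.0833°, lat 54.25°.
Cell spans 0.0833333° lon × 0.0416667° lat. Centre is SW corner plus half of each.
latitude 54.2708, longitude 57.1250.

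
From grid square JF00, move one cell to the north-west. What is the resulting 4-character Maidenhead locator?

Longitude square 0; −1 → -1, wraps to 9, carry into field.
Longitude field J = 9; −1 → 8 = I.
Latitude square 0; +1 → 1.

IF91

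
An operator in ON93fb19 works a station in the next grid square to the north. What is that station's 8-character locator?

ON93fc10

Latitude extended square 9; +1 → 10, wraps to 0, carry into subsquare.
Latitude subsquare b = 1; +1 → 2 = c.
The longitude characters are unchanged.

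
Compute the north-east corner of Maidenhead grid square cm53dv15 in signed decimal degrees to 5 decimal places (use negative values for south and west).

33.90000, -129.73333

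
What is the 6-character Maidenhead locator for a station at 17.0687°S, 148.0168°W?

Offset from 180°W / 90°S: lon 31.9832°, lat 72.9313°.
Field: lon ⌊31.9832/20⌋ = 1 → B; lat ⌊72.9313/10⌋ = 7 → H.
Square: lon ⌊11.9832/2⌋ = 5; lat ⌊2.9313/1⌋ = 2.
Subsquare: lon ⌊1.9832/0.0833333⌋ = 23 → x; lat ⌊0.9313/0.0416667⌋ = 22 → w.

BH52xw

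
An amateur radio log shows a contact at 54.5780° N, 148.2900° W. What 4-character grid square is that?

BO54

Shift to the Maidenhead origin (180°W, 90°S): lon 31.71, lat 144.58.
Field (20°×10°, letters A–R): lon ⌊31.71/20⌋ = 1 → B; lat ⌊144.58/10⌋ = 14 → O.
Square (2°×1°, digits 0–9): lon ⌊11.71/2⌋ = 5; lat ⌊4.58/1⌋ = 4.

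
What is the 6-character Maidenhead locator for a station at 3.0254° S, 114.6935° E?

OI76ix

Add 180° to longitude and 90° to latitude: 294.6935, 86.9746.
Field: 294.6935/20 → 14 → O, 86.9746/10 → 8 → I; chars OI.
Square: 14.6935/2 → 7, 6.9746/1 → 6; chars 76.
Subsquare: 0.6935/0.0833333 → 8 → i, 0.9746/0.0416667 → 23 → x; chars ix.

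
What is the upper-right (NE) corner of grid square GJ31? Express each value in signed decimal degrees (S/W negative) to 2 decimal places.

Field G=6, J=9: +6·20° lon, +9·10° lat → SW at lon -60°, lat 0°.
Square 3, 1: +3·2° lon, +1·1° lat → SW at lon -54°, lat 1°.
Cell spans 2° lon × 1° lat. NE corner is SW corner plus one full cell.
latitude 2.00, longitude -52.00.

2.00, -52.00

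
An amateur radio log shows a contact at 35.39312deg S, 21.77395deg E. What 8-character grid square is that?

KF04vo25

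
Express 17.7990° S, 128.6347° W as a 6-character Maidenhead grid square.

CH52qe

Shift to the Maidenhead origin (180°W, 90°S): lon 51.3653, lat 72.2010.
Field: lon ⌊51.3653/20⌋ = 2 → C; lat ⌊72.2010/10⌋ = 7 → H.
Square: lon ⌊11.3653/2⌋ = 5; lat ⌊2.2010/1⌋ = 2.
Subsquare: lon ⌊1.3653/0.0833333⌋ = 16 → q; lat ⌊0.2010/0.0416667⌋ = 4 → e.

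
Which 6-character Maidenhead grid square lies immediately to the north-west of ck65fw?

CK65ex

Longitude subsquare f = 5; −1 → 4 = e.
Latitude subsquare w = 22; +1 → 23 = x.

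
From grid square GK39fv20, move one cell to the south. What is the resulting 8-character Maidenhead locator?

Latitude extended square 0; −1 → -1, wraps to 9, carry into subsquare.
Latitude subsquare v = 21; −1 → 20 = u.
The longitude characters are unchanged.

GK39fu29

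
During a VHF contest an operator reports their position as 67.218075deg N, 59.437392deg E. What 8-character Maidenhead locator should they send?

Offset from 180°W / 90°S: lon 239.43739°, lat 157.21807°.
Field: lon ⌊239.43739/20⌋ = 11 → L; lat ⌊157.21807/10⌋ = 15 → P.
Square: lon ⌊19.43739/2⌋ = 9; lat ⌊7.21807/1⌋ = 7.
Subsquare: lon ⌊1.43739/0.0833333⌋ = 17 → r; lat ⌊0.21807/0.0416667⌋ = 5 → f.
Extended square: lon ⌊0.02073/0.00833333⌋ = 2; lat ⌊0.00974/0.00416667⌋ = 2.

LP97rf22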